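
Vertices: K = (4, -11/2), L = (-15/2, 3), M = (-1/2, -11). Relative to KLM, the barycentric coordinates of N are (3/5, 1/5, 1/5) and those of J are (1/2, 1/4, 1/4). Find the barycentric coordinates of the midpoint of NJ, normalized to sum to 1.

Since both coordinate triples sum to 1, the midpoint's barycentrics are the componentwise average.
(3/5+1/2)/2 = 11/20; similarly 9/40 and 9/40.

(11/20, 9/40, 9/40)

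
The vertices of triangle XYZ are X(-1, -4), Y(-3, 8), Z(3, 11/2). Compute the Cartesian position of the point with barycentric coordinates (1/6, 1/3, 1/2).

(1/3, 19/4)

W = (1/6)·X + (1/3)·Y + (1/2)·Z.
x-coordinate: (1/6)·(-1) + (1/3)·(-3) + (1/2)·3 = 1/3.
y-coordinate: (1/6)·(-4) + (1/3)·8 + (1/2)·(11/2) = 19/4.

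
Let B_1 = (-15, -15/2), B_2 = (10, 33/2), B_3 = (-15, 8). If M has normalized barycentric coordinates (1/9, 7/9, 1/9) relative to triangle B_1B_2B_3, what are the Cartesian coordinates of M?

(40/9, 116/9)

M = (1/9)·B_1 + (7/9)·B_2 + (1/9)·B_3.
x-coordinate: (1/9)·(-15) + (7/9)·10 + (1/9)·(-15) = 40/9.
y-coordinate: (1/9)·(-15/2) + (7/9)·(33/2) + (1/9)·8 = 116/9.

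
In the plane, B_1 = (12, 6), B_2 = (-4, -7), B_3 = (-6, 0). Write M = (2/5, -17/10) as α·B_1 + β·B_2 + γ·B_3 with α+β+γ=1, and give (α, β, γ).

(3/10, 1/2, 1/5)

Signed area of the reference triangle: [B_1B_2B_3] = ½·(12·(-7−0) + (-4)·(0−6) + (-6)·(6−(-7))) = ½·(-84 + 24 − 78) = -69.
[MB_2B_3] = ½·((2/5)·(-7−0) + (-4)·(0−(-17/10)) + (-6)·(-17/10−(-7))) = ½·(-14/5 − 34/5 − 159/5) = -207/10, so the B_1-coordinate is (-207/10)/(-69) = 3/10.
[B_1MB_3] = ½·(12·(-17/10−0) + (2/5)·(0−6) + (-6)·(6−(-17/10))) = ½·(-102/5 − 12/5 − 231/5) = -69/2, so the B_2-coordinate is 1/2.
[B_1B_2M] = ½·(12·(-7−(-17/10)) + (-4)·(-17/10−6) + (2/5)·(6−(-7))) = ½·(-318/5 + 154/5 + 26/5) = -69/5, so the B_3-coordinate is 1/5.
Check: 3/10 + 1/2 + 1/5 = 1.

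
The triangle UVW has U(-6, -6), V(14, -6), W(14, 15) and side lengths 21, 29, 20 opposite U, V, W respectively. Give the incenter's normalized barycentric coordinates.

The incenter has barycentric coordinates proportional to the opposite side lengths: (21 : 29 : 20).
Normalizing by 21+29+20 = 70 gives (3/10, 29/70, 2/7).

(3/10, 29/70, 2/7)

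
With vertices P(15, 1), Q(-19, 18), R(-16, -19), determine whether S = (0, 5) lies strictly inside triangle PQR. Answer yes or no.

Barycentric coordinates of S: (664/1207, 424/1207, 7/71).
The three coordinates are positive, positive, positive; a point is interior exactly when all three are positive.

yes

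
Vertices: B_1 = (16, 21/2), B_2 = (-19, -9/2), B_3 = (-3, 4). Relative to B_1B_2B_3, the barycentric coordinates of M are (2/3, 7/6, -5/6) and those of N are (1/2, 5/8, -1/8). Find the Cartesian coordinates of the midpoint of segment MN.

(-25/4, 17/96)

Barycentric coordinates of the midpoint are the average: (7/12, 43/48, -23/48).
Converting: (7/12)·B_1 + (43/48)·B_2 + (-23/48)·B_3 = (-25/4, 17/96).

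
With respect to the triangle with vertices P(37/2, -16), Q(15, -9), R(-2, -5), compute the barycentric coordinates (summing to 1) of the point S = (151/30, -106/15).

Signed area of the reference triangle: [PQR] = ½·((37/2)·(-9−(-5)) + 15·(-5−(-16)) + (-2)·(-16−(-9))) = ½·(-74 + 165 + 14) = 105/2.
[SQR] = ½·((151/30)·(-9−(-5)) + 15·(-5−(-106/15)) + (-2)·(-106/15−(-9))) = ½·(-302/15 + 31 − 58/15) = 7/2, so the P-coordinate is (7/2)/(105/2) = 1/15.
[PSR] = ½·((37/2)·(-106/15−(-5)) + (151/30)·(-5−(-16)) + (-2)·(-16−(-106/15))) = ½·(-1147/30 + 1661/30 + 268/15) = 35/2, so the Q-coordinate is 1/3.
[PQS] = ½·((37/2)·(-9−(-106/15)) + 15·(-106/15−(-16)) + (151/30)·(-16−(-9))) = ½·(-1073/30 + 134 − 1057/30) = 63/2, so the R-coordinate is 3/5.

(1/15, 1/3, 3/5)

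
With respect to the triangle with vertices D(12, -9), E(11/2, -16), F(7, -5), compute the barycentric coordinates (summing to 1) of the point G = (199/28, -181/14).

Signed area of the reference triangle: [DEF] = ½·(12·(-16−(-5)) + (11/2)·(-5−(-9)) + 7·(-9−(-16))) = ½·(-132 + 22 + 49) = -61/2.
[GEF] = ½·((199/28)·(-16−(-5)) + (11/2)·(-5−(-181/14)) + 7·(-181/14−(-16))) = ½·(-2189/28 + 1221/28 + 43/2) = -183/28, so the D-coordinate is (-183/28)/(-61/2) = 3/14.
[DGF] = ½·(12·(-181/14−(-5)) + (199/28)·(-5−(-9)) + 7·(-9−(-181/14))) = ½·(-666/7 + 199/7 + 55/2) = -549/28, so the E-coordinate is 9/14.
[DEG] = ½·(12·(-16−(-181/14)) + (11/2)·(-181/14−(-9)) + (199/28)·(-9−(-16))) = ½·(-258/7 − 605/28 + 199/4) = -61/14, so the F-coordinate is 1/7.

(3/14, 9/14, 1/7)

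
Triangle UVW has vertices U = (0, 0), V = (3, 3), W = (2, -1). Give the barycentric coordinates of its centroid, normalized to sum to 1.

The centroid is the average of the vertices, so each weight is 1/3.

(1/3, 1/3, 1/3)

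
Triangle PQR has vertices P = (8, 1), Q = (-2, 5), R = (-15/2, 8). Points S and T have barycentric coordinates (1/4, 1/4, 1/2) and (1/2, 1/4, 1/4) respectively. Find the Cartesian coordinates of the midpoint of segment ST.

(-5/16, 37/8)

Barycentric coordinates of the midpoint are the average: (3/8, 1/4, 3/8).
Converting: (3/8)·P + (1/4)·Q + (3/8)·R = (-5/16, 37/8).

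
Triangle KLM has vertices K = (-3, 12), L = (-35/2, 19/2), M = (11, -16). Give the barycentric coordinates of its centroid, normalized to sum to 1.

The centroid is the average of the vertices, so each weight is 1/3.

(1/3, 1/3, 1/3)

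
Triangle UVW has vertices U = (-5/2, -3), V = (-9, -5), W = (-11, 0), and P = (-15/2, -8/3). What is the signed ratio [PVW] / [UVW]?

1/3

[UVW] = ½·((-5/2)·(-5−0) + (-9)·(0−(-3)) + (-11)·(-3−(-5))) = ½·(25/2 − 27 − 22) = -73/4.
[PVW] = ½·((-15/2)·(-5−0) + (-9)·(0−(-8/3)) + (-11)·(-8/3−(-5))) = ½·(75/2 − 24 − 77/3) = -73/12, so the ratio is (-73/12)/(-73/4) = 1/3.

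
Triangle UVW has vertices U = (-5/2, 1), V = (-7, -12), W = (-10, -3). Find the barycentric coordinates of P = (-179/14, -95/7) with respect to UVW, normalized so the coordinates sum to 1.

(-5/7, 6/7, 6/7)

Signed area of the reference triangle: [UVW] = ½·((-5/2)·(-12−(-3)) + (-7)·(-3−1) + (-10)·(1−(-12))) = ½·(45/2 + 28 − 130) = -159/4.
[PVW] = ½·((-179/14)·(-12−(-3)) + (-7)·(-3−(-95/7)) + (-10)·(-95/7−(-12))) = ½·(1611/14 − 74 + 110/7) = 795/28, so the U-coordinate is (795/28)/(-159/4) = -5/7.
[UPW] = ½·((-5/2)·(-95/7−(-3)) + (-179/14)·(-3−1) + (-10)·(1−(-95/7))) = ½·(185/7 + 358/7 − 1020/7) = -477/14, so the V-coordinate is 6/7.
[UVP] = ½·((-5/2)·(-12−(-95/7)) + (-7)·(-95/7−1) + (-179/14)·(1−(-12))) = ½·(-55/14 + 102 − 2327/14) = -477/14, so the W-coordinate is 6/7.
Check: -5/7 + 6/7 + 6/7 = 1.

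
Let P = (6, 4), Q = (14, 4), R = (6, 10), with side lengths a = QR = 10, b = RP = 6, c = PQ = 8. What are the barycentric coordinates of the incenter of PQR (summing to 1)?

(5/12, 1/4, 1/3)

The incenter has barycentric coordinates proportional to the opposite side lengths: (10 : 6 : 8).
Normalizing by 10+6+8 = 24 gives (5/12, 1/4, 1/3).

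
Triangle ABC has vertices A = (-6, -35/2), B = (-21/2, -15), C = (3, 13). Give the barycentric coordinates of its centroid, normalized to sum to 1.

The centroid is the average of the vertices, so each weight is 1/3.

(1/3, 1/3, 1/3)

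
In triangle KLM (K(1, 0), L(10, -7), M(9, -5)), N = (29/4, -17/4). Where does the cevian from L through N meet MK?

Barycentric coordinates of N with respect to KLM: (1/4, 1/4, 1/2).
On side MK the L-coordinate is zero; dropping N's L-weight 1/4 and renormalizing the remaining 1/2 : 1/4 gives weights 2/3, 1/3 on M, K.
J = (2/3)·(9, -5) + (1/3)·(1, 0) = (19/3, -10/3).

(19/3, -10/3)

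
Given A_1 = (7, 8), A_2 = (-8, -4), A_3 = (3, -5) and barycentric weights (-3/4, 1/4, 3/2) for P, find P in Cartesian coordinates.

(-11/4, -29/2)

P = (-3/4)·A_1 + (1/4)·A_2 + (3/2)·A_3.
x-coordinate: (-3/4)·7 + (1/4)·(-8) + (3/2)·3 = -11/4.
y-coordinate: (-3/4)·8 + (1/4)·(-4) + (3/2)·(-5) = -29/2.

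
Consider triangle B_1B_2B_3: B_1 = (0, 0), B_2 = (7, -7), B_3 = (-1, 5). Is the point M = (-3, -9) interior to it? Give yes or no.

Barycentric coordinates of M: (34/7, -6/7, -3).
The three coordinates are positive, negative, negative; a point is interior exactly when all three are positive.

no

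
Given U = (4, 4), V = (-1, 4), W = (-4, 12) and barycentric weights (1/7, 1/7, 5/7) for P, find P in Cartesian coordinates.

(-17/7, 68/7)

P = (1/7)·U + (1/7)·V + (5/7)·W.
x-coordinate: (1/7)·4 + (1/7)·(-1) + (5/7)·(-4) = -17/7.
y-coordinate: (1/7)·4 + (1/7)·4 + (5/7)·12 = 68/7.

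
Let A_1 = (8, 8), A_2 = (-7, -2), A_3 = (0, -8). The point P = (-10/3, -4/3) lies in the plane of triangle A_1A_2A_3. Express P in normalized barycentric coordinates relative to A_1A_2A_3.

(1/6, 2/3, 1/6)

Signed area of the reference triangle: [A_1A_2A_3] = ½·(8·(-2−(-8)) + (-7)·(-8−8) + 0·(8−(-2))) = ½·(48 + 112 + 0) = 80.
[PA_2A_3] = ½·((-10/3)·(-2−(-8)) + (-7)·(-8−(-4/3)) + 0·(-4/3−(-2))) = ½·(-20 + 140/3 + 0) = 40/3, so the A_1-coordinate is (40/3)/80 = 1/6.
[A_1PA_3] = ½·(8·(-4/3−(-8)) + (-10/3)·(-8−8) + 0·(8−(-4/3))) = ½·(160/3 + 160/3 + 0) = 160/3, so the A_2-coordinate is 2/3.
[A_1A_2P] = ½·(8·(-2−(-4/3)) + (-7)·(-4/3−8) + (-10/3)·(8−(-2))) = ½·(-16/3 + 196/3 − 100/3) = 40/3, so the A_3-coordinate is 1/6.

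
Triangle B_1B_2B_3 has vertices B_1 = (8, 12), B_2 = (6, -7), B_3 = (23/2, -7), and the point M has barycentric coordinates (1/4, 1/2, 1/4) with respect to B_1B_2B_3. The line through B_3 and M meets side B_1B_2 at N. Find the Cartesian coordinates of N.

(20/3, -2/3)

Line B_3M meets B_1B_2 where the B_3-coordinate vanishes; zeroing M's B_3-weight and renormalizing leaves B_1, B_2-weights 1/4 : 1/2 → (1/3, 2/3).
So N = (1/3)·B_1 + (2/3)·B_2 = (20/3, -2/3).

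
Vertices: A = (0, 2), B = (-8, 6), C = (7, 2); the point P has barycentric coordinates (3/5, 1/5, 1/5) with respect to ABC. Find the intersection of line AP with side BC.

(-1/2, 4)

Line AP meets BC where the A-coordinate vanishes; zeroing P's A-weight and renormalizing leaves B, C-weights 1/5 : 1/5 → (1/2, 1/2).
So Q = (1/2)·B + (1/2)·C = (-1/2, 4).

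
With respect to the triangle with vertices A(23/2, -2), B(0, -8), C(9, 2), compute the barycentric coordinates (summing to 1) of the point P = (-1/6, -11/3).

Signed area of the reference triangle: [ABC] = ½·((23/2)·(-8−2) + 0·(2−(-2)) + 9·(-2−(-8))) = ½·(-115 + 0 + 54) = -61/2.
[PBC] = ½·((-1/6)·(-8−2) + 0·(2−(-11/3)) + 9·(-11/3−(-8))) = ½·(5/3 + 0 + 39) = 61/3, so the A-coordinate is (61/3)/(-61/2) = -2/3.
[APC] = ½·((23/2)·(-11/3−2) + (-1/6)·(2−(-2)) + 9·(-2−(-11/3))) = ½·(-391/6 − 2/3 + 15) = -305/12, so the B-coordinate is 5/6.
[ABP] = ½·((23/2)·(-8−(-11/3)) + 0·(-11/3−(-2)) + (-1/6)·(-2−(-8))) = ½·(-299/6 + 0 − 1) = -305/12, so the C-coordinate is 5/6.

(-2/3, 5/6, 5/6)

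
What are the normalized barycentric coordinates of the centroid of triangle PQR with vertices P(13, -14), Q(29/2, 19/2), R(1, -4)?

(1/3, 1/3, 1/3)

The centroid is the average of the vertices, so each weight is 1/3.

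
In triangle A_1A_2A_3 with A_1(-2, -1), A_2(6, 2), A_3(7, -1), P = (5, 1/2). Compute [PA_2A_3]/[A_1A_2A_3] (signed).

1/6

[A_1A_2A_3] = ½·((-2)·(2−(-1)) + 6·(-1−(-1)) + 7·(-1−2)) = ½·(-6 + 0 − 21) = -27/2.
[PA_2A_3] = ½·(5·(2−(-1)) + 6·(-1−(1/2)) + 7·(1/2−2)) = ½·(15 − 9 − 21/2) = -9/4, so the ratio is (-9/4)/(-27/2) = 1/6.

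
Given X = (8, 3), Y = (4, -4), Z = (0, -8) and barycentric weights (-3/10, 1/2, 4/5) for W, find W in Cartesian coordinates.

(-2/5, -93/10)

W = (-3/10)·X + (1/2)·Y + (4/5)·Z.
x-coordinate: (-3/10)·8 + (1/2)·4 + (4/5)·0 = -2/5.
y-coordinate: (-3/10)·3 + (1/2)·(-4) + (4/5)·(-8) = -93/10.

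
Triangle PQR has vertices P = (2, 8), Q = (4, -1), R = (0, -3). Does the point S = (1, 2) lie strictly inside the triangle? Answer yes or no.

yes

Barycentric coordinates of S: (9/20, 1/40, 21/40).
The three coordinates are positive, positive, positive; a point is interior exactly when all three are positive.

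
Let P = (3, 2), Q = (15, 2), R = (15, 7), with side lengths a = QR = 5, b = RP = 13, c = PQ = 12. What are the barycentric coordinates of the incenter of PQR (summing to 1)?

(1/6, 13/30, 2/5)

The incenter has barycentric coordinates proportional to the opposite side lengths: (5 : 13 : 12).
Normalizing by 5+13+12 = 30 gives (1/6, 13/30, 2/5).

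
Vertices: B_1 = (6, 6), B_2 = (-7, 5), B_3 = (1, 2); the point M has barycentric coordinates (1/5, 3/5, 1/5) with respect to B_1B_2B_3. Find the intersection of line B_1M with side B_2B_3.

Line B_1M meets B_2B_3 where the B_1-coordinate vanishes; zeroing M's B_1-weight and renormalizing leaves B_2, B_3-weights 3/5 : 1/5 → (3/4, 1/4).
So N = (3/4)·B_2 + (1/4)·B_3 = (-5, 17/4).

(-5, 17/4)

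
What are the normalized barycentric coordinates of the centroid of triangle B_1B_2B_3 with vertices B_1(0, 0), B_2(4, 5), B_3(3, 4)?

(1/3, 1/3, 1/3)

The centroid is the average of the vertices, so each weight is 1/3.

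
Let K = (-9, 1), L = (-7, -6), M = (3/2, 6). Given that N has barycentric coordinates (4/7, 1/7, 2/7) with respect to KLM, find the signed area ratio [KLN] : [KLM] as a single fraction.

2/7

The signed ratio [KLN]/[KLM] equals the barycentric coordinate of N at vertex M, which is 2/7.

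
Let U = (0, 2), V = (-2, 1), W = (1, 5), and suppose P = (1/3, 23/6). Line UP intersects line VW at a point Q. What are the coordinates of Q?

Barycentric coordinates of P with respect to UVW: (1/6, 1/6, 2/3).
On side VW the U-coordinate is zero; dropping P's U-weight 1/6 and renormalizing the remaining 1/6 : 2/3 gives weights 1/5, 4/5 on V, W.
Q = (1/5)·(-2, 1) + (4/5)·(1, 5) = (2/5, 21/5).

(2/5, 21/5)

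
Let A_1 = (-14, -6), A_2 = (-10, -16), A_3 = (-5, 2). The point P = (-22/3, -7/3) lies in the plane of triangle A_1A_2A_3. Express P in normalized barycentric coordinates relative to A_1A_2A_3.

Signed area of the reference triangle: [A_1A_2A_3] = ½·((-14)·(-16−2) + (-10)·(2−(-6)) + (-5)·(-6−(-16))) = ½·(252 − 80 − 50) = 61.
[PA_2A_3] = ½·((-22/3)·(-16−2) + (-10)·(2−(-7/3)) + (-5)·(-7/3−(-16))) = ½·(132 − 130/3 − 205/3) = 61/6, so the A_1-coordinate is (61/6)/61 = 1/6.
[A_1PA_3] = ½·((-14)·(-7/3−2) + (-22/3)·(2−(-6)) + (-5)·(-6−(-7/3))) = ½·(182/3 − 176/3 + 55/3) = 61/6, so the A_2-coordinate is 1/6.
[A_1A_2P] = ½·((-14)·(-16−(-7/3)) + (-10)·(-7/3−(-6)) + (-22/3)·(-6−(-16))) = ½·(574/3 − 110/3 − 220/3) = 122/3, so the A_3-coordinate is 2/3.

(1/6, 1/6, 2/3)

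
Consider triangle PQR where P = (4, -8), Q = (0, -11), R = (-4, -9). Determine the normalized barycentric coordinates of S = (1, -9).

(1/2, 1/4, 1/4)

Signed area of the reference triangle: [PQR] = ½·(4·(-11−(-9)) + 0·(-9−(-8)) + (-4)·(-8−(-11))) = ½·(-8 + 0 − 12) = -10.
[SQR] = ½·(1·(-11−(-9)) + 0·(-9−(-9)) + (-4)·(-9−(-11))) = ½·(-2 + 0 − 8) = -5, so the P-coordinate is (-5)/(-10) = 1/2.
[PSR] = ½·(4·(-9−(-9)) + 1·(-9−(-8)) + (-4)·(-8−(-9))) = ½·(0 − 1 − 4) = -5/2, so the Q-coordinate is 1/4.
[PQS] = ½·(4·(-11−(-9)) + 0·(-9−(-8)) + 1·(-8−(-11))) = ½·(-8 + 0 + 3) = -5/2, so the R-coordinate is 1/4.
Check: 1/2 + 1/4 + 1/4 = 1.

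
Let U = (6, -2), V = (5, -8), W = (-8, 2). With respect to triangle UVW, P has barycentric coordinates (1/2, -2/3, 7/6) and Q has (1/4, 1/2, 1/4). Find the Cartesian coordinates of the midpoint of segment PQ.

(-23/6, 4/3)

Barycentric coordinates of the midpoint are the average: (3/8, -1/12, 17/24).
Converting: (3/8)·U + (-1/12)·V + (17/24)·W = (-23/6, 4/3).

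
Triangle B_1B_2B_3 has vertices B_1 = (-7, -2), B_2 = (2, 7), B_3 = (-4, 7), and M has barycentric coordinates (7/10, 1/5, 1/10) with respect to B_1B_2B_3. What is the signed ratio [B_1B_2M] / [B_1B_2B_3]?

The signed ratio [B_1B_2M]/[B_1B_2B_3] equals the barycentric coordinate of M at vertex B_3, which is 1/10.

1/10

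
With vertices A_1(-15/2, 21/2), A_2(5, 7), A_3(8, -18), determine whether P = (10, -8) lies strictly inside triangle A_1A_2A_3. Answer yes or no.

Barycentric coordinates of P: (-40/151, 106/151, 85/151).
The three coordinates are negative, positive, positive; a point is interior exactly when all three are positive.

no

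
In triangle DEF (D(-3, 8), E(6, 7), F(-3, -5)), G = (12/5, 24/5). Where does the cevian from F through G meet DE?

Barycentric coordinates of G with respect to DEF: (1/5, 3/5, 1/5).
On side DE the F-coordinate is zero; dropping G's F-weight 1/5 and renormalizing the remaining 1/5 : 3/5 gives weights 1/4, 3/4 on D, E.
H = (1/4)·(-3, 8) + (3/4)·(6, 7) = (15/4, 29/4).

(15/4, 29/4)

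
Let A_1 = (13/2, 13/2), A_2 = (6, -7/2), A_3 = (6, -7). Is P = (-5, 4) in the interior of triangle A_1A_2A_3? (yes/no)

no

Barycentric coordinates of P: (-22, 88, -65).
The three coordinates are negative, positive, negative; a point is interior exactly when all three are positive.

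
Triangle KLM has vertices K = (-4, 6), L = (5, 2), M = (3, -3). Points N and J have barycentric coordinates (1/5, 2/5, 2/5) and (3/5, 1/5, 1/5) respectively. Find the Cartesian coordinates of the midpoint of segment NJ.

Barycentric coordinates of the midpoint are the average: (2/5, 3/10, 3/10).
Converting: (2/5)·K + (3/10)·L + (3/10)·M = (4/5, 21/10).

(4/5, 21/10)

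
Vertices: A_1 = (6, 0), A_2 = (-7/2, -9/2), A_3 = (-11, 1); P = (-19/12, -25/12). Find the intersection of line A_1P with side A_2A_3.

(-43/8, -25/8)

Barycentric coordinates of P with respect to A_1A_2A_3: (1/3, 1/2, 1/6).
On side A_2A_3 the A_1-coordinate is zero; dropping P's A_1-weight 1/3 and renormalizing the remaining 1/2 : 1/6 gives weights 3/4, 1/4 on A_2, A_3.
Q = (3/4)·(-7/2, -9/2) + (1/4)·(-11, 1) = (-43/8, -25/8).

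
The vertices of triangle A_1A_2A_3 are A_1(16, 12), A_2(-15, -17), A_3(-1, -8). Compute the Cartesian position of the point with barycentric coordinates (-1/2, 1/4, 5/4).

(-13, -81/4)

P = (-1/2)·A_1 + (1/4)·A_2 + (5/4)·A_3.
x-coordinate: (-1/2)·16 + (1/4)·(-15) + (5/4)·(-1) = -13.
y-coordinate: (-1/2)·12 + (1/4)·(-17) + (5/4)·(-8) = -81/4.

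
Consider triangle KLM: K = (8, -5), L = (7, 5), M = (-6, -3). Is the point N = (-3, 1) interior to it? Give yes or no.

Barycentric coordinates of N: (-14/69, 31/69, 52/69).
The three coordinates are negative, positive, positive; a point is interior exactly when all three are positive.

no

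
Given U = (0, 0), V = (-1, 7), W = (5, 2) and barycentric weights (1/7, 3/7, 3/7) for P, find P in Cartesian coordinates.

(12/7, 27/7)

P = (1/7)·U + (3/7)·V + (3/7)·W.
x-coordinate: (1/7)·0 + (3/7)·(-1) + (3/7)·5 = 12/7.
y-coordinate: (1/7)·0 + (3/7)·7 + (3/7)·2 = 27/7.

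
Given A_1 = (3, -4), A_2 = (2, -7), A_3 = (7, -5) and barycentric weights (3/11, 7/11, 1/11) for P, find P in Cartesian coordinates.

P = (3/11)·A_1 + (7/11)·A_2 + (1/11)·A_3.
x-coordinate: (3/11)·3 + (7/11)·2 + (1/11)·7 = 30/11.
y-coordinate: (3/11)·(-4) + (7/11)·(-7) + (1/11)·(-5) = -6.

(30/11, -6)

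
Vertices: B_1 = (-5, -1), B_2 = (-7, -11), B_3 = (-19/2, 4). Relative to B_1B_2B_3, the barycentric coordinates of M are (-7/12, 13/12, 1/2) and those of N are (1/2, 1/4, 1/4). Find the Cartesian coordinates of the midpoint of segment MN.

(-385/48, -139/24)

Barycentric coordinates of the midpoint are the average: (-1/24, 2/3, 3/8).
Converting: (-1/24)·B_1 + (2/3)·B_2 + (3/8)·B_3 = (-385/48, -139/24).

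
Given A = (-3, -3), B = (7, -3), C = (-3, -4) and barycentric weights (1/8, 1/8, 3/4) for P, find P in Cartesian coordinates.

P = (1/8)·A + (1/8)·B + (3/4)·C.
x-coordinate: (1/8)·(-3) + (1/8)·7 + (3/4)·(-3) = -7/4.
y-coordinate: (1/8)·(-3) + (1/8)·(-3) + (3/4)·(-4) = -15/4.

(-7/4, -15/4)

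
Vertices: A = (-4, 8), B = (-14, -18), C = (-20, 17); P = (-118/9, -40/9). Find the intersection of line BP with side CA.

(-12, 25/2)

Barycentric coordinates of P with respect to ABC: (2/9, 5/9, 2/9).
On side CA the B-coordinate is zero; dropping P's B-weight 5/9 and renormalizing the remaining 2/9 : 2/9 gives weights 1/2, 1/2 on C, A.
Q = (1/2)·(-20, 17) + (1/2)·(-4, 8) = (-12, 25/2).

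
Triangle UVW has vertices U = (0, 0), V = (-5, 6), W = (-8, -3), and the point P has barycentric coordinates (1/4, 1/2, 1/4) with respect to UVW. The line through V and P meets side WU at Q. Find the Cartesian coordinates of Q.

Line VP meets WU where the V-coordinate vanishes; zeroing P's V-weight and renormalizing leaves W, U-weights 1/4 : 1/4 → (1/2, 1/2).
So Q = (1/2)·W + (1/2)·U = (-4, -3/2).

(-4, -3/2)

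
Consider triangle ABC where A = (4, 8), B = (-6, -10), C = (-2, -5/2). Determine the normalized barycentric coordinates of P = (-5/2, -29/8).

Signed area of the reference triangle: [ABC] = ½·(4·(-10−(-5/2)) + (-6)·(-5/2−8) + (-2)·(8−(-10))) = ½·(-30 + 63 − 36) = -3/2.
[PBC] = ½·((-5/2)·(-10−(-5/2)) + (-6)·(-5/2−(-29/8)) + (-2)·(-29/8−(-10))) = ½·(75/4 − 27/4 − 51/4) = -3/8, so the A-coordinate is (-3/8)/(-3/2) = 1/4.
[APC] = ½·(4·(-29/8−(-5/2)) + (-5/2)·(-5/2−8) + (-2)·(8−(-29/8))) = ½·(-9/2 + 105/4 − 93/4) = -3/4, so the B-coordinate is 1/2.
[ABP] = ½·(4·(-10−(-29/8)) + (-6)·(-29/8−8) + (-5/2)·(8−(-10))) = ½·(-51/2 + 279/4 − 45) = -3/8, so the C-coordinate is 1/4.

(1/4, 1/2, 1/4)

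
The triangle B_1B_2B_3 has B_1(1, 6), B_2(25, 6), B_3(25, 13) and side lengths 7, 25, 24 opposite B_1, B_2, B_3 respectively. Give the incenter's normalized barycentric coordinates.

(1/8, 25/56, 3/7)

The incenter has barycentric coordinates proportional to the opposite side lengths: (7 : 25 : 24).
Normalizing by 7+25+24 = 56 gives (1/8, 25/56, 3/7).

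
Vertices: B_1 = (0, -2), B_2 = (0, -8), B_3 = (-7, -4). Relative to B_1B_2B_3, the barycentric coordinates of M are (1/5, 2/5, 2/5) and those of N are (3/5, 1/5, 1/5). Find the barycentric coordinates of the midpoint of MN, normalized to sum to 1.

(2/5, 3/10, 3/10)

Since both coordinate triples sum to 1, the midpoint's barycentrics are the componentwise average.
(1/5+3/5)/2 = 2/5; similarly 3/10 and 3/10.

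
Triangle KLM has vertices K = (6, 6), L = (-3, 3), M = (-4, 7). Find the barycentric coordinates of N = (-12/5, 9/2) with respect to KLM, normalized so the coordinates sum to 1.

(1/10, 3/5, 3/10)

Signed area of the reference triangle: [KLM] = ½·(6·(3−7) + (-3)·(7−6) + (-4)·(6−3)) = ½·(-24 − 3 − 12) = -39/2.
[NLM] = ½·((-12/5)·(3−7) + (-3)·(7−(9/2)) + (-4)·(9/2−3)) = ½·(48/5 − 15/2 − 6) = -39/20, so the K-coordinate is (-39/20)/(-39/2) = 1/10.
[KNM] = ½·(6·(9/2−7) + (-12/5)·(7−6) + (-4)·(6−(9/2))) = ½·(-15 − 12/5 − 6) = -117/10, so the L-coordinate is 3/5.
[KLN] = ½·(6·(3−(9/2)) + (-3)·(9/2−6) + (-12/5)·(6−3)) = ½·(-9 + 9/2 − 36/5) = -117/20, so the M-coordinate is 3/10.
Check: 1/10 + 3/5 + 3/10 = 1.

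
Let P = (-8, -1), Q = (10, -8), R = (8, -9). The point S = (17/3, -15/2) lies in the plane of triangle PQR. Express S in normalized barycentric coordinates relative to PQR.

Signed area of the reference triangle: [PQR] = ½·((-8)·(-8−(-9)) + 10·(-9−(-1)) + 8·(-1−(-8))) = ½·(-8 − 80 + 56) = -16.
[SQR] = ½·((17/3)·(-8−(-9)) + 10·(-9−(-15/2)) + 8·(-15/2−(-8))) = ½·(17/3 − 15 + 4) = -8/3, so the P-coordinate is (-8/3)/(-16) = 1/6.
[PSR] = ½·((-8)·(-15/2−(-9)) + (17/3)·(-9−(-1)) + 8·(-1−(-15/2))) = ½·(-12 − 136/3 + 52) = -8/3, so the Q-coordinate is 1/6.
[PQS] = ½·((-8)·(-8−(-15/2)) + 10·(-15/2−(-1)) + (17/3)·(-1−(-8))) = ½·(4 − 65 + 119/3) = -32/3, so the R-coordinate is 2/3.
Check: 1/6 + 1/6 + 2/3 = 1.

(1/6, 1/6, 2/3)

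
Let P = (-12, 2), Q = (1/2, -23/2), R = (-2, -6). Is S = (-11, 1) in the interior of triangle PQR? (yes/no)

Barycentric coordinates of S: (32/35, 2/35, 1/35).
The three coordinates are positive, positive, positive; a point is interior exactly when all three are positive.

yes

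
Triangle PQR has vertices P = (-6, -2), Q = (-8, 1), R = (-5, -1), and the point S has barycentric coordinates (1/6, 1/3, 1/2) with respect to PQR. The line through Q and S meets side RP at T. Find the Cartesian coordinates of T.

Line QS meets RP where the Q-coordinate vanishes; zeroing S's Q-weight and renormalizing leaves R, P-weights 1/2 : 1/6 → (3/4, 1/4).
So T = (3/4)·R + (1/4)·P = (-21/4, -5/4).

(-21/4, -5/4)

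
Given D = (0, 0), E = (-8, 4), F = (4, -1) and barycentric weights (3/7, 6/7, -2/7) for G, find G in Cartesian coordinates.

G = (3/7)·D + (6/7)·E + (-2/7)·F.
x-coordinate: (3/7)·0 + (6/7)·(-8) + (-2/7)·4 = -8.
y-coordinate: (3/7)·0 + (6/7)·4 + (-2/7)·(-1) = 26/7.

(-8, 26/7)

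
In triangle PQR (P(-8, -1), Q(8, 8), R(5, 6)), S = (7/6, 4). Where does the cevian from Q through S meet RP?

(-1/5, 16/5)

Barycentric coordinates of S with respect to PQR: (1/3, 1/6, 1/2).
On side RP the Q-coordinate is zero; dropping S's Q-weight 1/6 and renormalizing the remaining 1/2 : 1/3 gives weights 3/5, 2/5 on R, P.
T = (3/5)·(5, 6) + (2/5)·(-8, -1) = (-1/5, 16/5).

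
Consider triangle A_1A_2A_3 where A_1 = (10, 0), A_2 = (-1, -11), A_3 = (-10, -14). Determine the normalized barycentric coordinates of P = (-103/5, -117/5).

Signed area of the reference triangle: [A_1A_2A_3] = ½·(10·(-11−(-14)) + (-1)·(-14−0) + (-10)·(0−(-11))) = ½·(30 + 14 − 110) = -33.
[PA_2A_3] = ½·((-103/5)·(-11−(-14)) + (-1)·(-14−(-117/5)) + (-10)·(-117/5−(-11))) = ½·(-309/5 − 47/5 + 124) = 132/5, so the A_1-coordinate is (132/5)/(-33) = -4/5.
[A_1PA_3] = ½·(10·(-117/5−(-14)) + (-103/5)·(-14−0) + (-10)·(0−(-117/5))) = ½·(-94 + 1442/5 − 234) = -99/5, so the A_2-coordinate is 3/5.
[A_1A_2P] = ½·(10·(-11−(-117/5)) + (-1)·(-117/5−0) + (-103/5)·(0−(-11))) = ½·(124 + 117/5 − 1133/5) = -198/5, so the A_3-coordinate is 6/5.
Check: -4/5 + 3/5 + 6/5 = 1.

(-4/5, 3/5, 6/5)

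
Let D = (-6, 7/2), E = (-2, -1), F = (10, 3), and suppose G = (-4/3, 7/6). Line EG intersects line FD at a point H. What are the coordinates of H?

(-2/3, 10/3)

Barycentric coordinates of G with respect to DEF: (1/3, 1/2, 1/6).
On side FD the E-coordinate is zero; dropping G's E-weight 1/2 and renormalizing the remaining 1/6 : 1/3 gives weights 1/3, 2/3 on F, D.
H = (1/3)·(10, 3) + (2/3)·(-6, 7/2) = (-2/3, 10/3).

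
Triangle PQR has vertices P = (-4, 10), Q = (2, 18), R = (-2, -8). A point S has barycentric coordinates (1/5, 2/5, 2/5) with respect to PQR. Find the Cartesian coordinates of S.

S = (1/5)·P + (2/5)·Q + (2/5)·R.
x-coordinate: (1/5)·(-4) + (2/5)·2 + (2/5)·(-2) = -4/5.
y-coordinate: (1/5)·10 + (2/5)·18 + (2/5)·(-8) = 6.

(-4/5, 6)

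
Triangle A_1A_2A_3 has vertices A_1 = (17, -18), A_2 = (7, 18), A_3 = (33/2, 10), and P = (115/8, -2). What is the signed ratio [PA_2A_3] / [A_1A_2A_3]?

1/2

[A_1A_2A_3] = ½·(17·(18−10) + 7·(10−(-18)) + (33/2)·(-18−18)) = ½·(136 + 196 − 594) = -131.
[PA_2A_3] = ½·((115/8)·(18−10) + 7·(10−(-2)) + (33/2)·(-2−18)) = ½·(115 + 84 − 330) = -131/2, so the ratio is (-131/2)/(-131) = 1/2.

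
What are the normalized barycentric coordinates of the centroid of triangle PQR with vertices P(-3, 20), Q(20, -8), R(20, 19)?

The centroid is the average of the vertices, so each weight is 1/3.

(1/3, 1/3, 1/3)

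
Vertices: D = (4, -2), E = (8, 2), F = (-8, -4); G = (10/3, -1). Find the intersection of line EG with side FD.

(1, -5/2)

Barycentric coordinates of G with respect to DEF: (1/2, 1/3, 1/6).
On side FD the E-coordinate is zero; dropping G's E-weight 1/3 and renormalizing the remaining 1/6 : 1/2 gives weights 1/4, 3/4 on F, D.
H = (1/4)·(-8, -4) + (3/4)·(4, -2) = (1, -5/2).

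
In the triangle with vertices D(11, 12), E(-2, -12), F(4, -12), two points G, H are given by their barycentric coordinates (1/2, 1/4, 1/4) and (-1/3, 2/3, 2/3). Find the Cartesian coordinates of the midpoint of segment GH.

(11/6, -10)

Barycentric coordinates of the midpoint are the average: (1/12, 11/24, 11/24).
Converting: (1/12)·D + (11/24)·E + (11/24)·F = (11/6, -10).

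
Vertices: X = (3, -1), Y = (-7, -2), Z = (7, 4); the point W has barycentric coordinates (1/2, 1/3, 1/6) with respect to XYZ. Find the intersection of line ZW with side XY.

(-1, -7/5)

Line ZW meets XY where the Z-coordinate vanishes; zeroing W's Z-weight and renormalizing leaves X, Y-weights 1/2 : 1/3 → (3/5, 2/5).
So V = (3/5)·X + (2/5)·Y = (-1, -7/5).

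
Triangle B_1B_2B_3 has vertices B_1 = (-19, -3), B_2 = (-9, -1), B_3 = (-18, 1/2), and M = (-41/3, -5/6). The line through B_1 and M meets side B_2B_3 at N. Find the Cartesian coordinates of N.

(-63/5, -2/5)

Barycentric coordinates of M with respect to B_1B_2B_3: (1/6, 1/2, 1/3).
On side B_2B_3 the B_1-coordinate is zero; dropping M's B_1-weight 1/6 and renormalizing the remaining 1/2 : 1/3 gives weights 3/5, 2/5 on B_2, B_3.
N = (3/5)·(-9, -1) + (2/5)·(-18, 1/2) = (-63/5, -2/5).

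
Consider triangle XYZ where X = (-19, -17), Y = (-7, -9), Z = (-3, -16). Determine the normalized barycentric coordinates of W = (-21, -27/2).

(1, 1/2, -1/2)

Signed area of the reference triangle: [XYZ] = ½·((-19)·(-9−(-16)) + (-7)·(-16−(-17)) + (-3)·(-17−(-9))) = ½·(-133 − 7 + 24) = -58.
[WYZ] = ½·((-21)·(-9−(-16)) + (-7)·(-16−(-27/2)) + (-3)·(-27/2−(-9))) = ½·(-147 + 35/2 + 27/2) = -58, so the X-coordinate is (-58)/(-58) = 1.
[XWZ] = ½·((-19)·(-27/2−(-16)) + (-21)·(-16−(-17)) + (-3)·(-17−(-27/2))) = ½·(-95/2 − 21 + 21/2) = -29, so the Y-coordinate is 1/2.
[XYW] = ½·((-19)·(-9−(-27/2)) + (-7)·(-27/2−(-17)) + (-21)·(-17−(-9))) = ½·(-171/2 − 49/2 + 168) = 29, so the Z-coordinate is -1/2.
Check: 1 + 1/2 − 1/2 = 1.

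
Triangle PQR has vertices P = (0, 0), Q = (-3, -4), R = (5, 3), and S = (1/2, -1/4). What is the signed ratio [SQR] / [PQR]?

1/2

[PQR] = ½·(0·(-4−3) + (-3)·(3−0) + 5·(0−(-4))) = ½·(0 − 9 + 20) = 11/2.
[SQR] = ½·((1/2)·(-4−3) + (-3)·(3−(-1/4)) + 5·(-1/4−(-4))) = ½·(-7/2 − 39/4 + 75/4) = 11/4, so the ratio is (11/4)/(11/2) = 1/2.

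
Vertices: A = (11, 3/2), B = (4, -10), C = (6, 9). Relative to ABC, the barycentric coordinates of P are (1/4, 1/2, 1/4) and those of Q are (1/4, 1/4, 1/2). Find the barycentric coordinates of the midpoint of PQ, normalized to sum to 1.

(1/4, 3/8, 3/8)

Since both coordinate triples sum to 1, the midpoint's barycentrics are the componentwise average.
(1/4+1/4)/2 = 1/4; similarly 3/8 and 3/8.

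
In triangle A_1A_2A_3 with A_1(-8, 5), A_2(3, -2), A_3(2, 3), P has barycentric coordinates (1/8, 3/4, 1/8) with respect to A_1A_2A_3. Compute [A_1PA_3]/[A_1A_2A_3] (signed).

3/4

The signed ratio [A_1PA_3]/[A_1A_2A_3] equals the barycentric coordinate of P at vertex A_2, which is 3/4.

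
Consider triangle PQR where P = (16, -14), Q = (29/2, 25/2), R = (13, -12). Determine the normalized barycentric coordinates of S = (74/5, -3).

(2/5, 2/5, 1/5)

Signed area of the reference triangle: [PQR] = ½·(16·(25/2−(-12)) + (29/2)·(-12−(-14)) + 13·(-14−(25/2))) = ½·(392 + 29 − 689/2) = 153/4.
[SQR] = ½·((74/5)·(25/2−(-12)) + (29/2)·(-12−(-3)) + 13·(-3−(25/2))) = ½·(1813/5 − 261/2 − 403/2) = 153/10, so the P-coordinate is (153/10)/(153/4) = 2/5.
[PSR] = ½·(16·(-3−(-12)) + (74/5)·(-12−(-14)) + 13·(-14−(-3))) = ½·(144 + 148/5 − 143) = 153/10, so the Q-coordinate is 2/5.
[PQS] = ½·(16·(25/2−(-3)) + (29/2)·(-3−(-14)) + (74/5)·(-14−(25/2))) = ½·(248 + 319/2 − 1961/5) = 153/20, so the R-coordinate is 1/5.
Check: 2/5 + 2/5 + 1/5 = 1.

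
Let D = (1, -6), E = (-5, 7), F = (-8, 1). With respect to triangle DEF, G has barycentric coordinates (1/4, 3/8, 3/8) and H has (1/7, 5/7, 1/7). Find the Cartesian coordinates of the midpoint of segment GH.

Barycentric coordinates of the midpoint are the average: (11/56, 61/112, 29/112).
Converting: (11/56)·D + (61/112)·E + (29/112)·F = (-515/112, 81/28).

(-515/112, 81/28)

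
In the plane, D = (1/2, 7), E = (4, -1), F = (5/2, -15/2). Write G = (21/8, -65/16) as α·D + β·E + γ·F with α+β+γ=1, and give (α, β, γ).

(1/8, 1/4, 5/8)

Signed area of the reference triangle: [DEF] = ½·((1/2)·(-1−(-15/2)) + 4·(-15/2−7) + (5/2)·(7−(-1))) = ½·(13/4 − 58 + 20) = -139/8.
[GEF] = ½·((21/8)·(-1−(-15/2)) + 4·(-15/2−(-65/16)) + (5/2)·(-65/16−(-1))) = ½·(273/16 − 55/4 − 245/32) = -139/64, so the D-coordinate is (-139/64)/(-139/8) = 1/8.
[DGF] = ½·((1/2)·(-65/16−(-15/2)) + (21/8)·(-15/2−7) + (5/2)·(7−(-65/16))) = ½·(55/32 − 609/16 + 885/32) = -139/32, so the E-coordinate is 1/4.
[DEG] = ½·((1/2)·(-1−(-65/16)) + 4·(-65/16−7) + (21/8)·(7−(-1))) = ½·(49/32 − 177/4 + 21) = -695/64, so the F-coordinate is 5/8.
Check: 1/8 + 1/4 + 5/8 = 1.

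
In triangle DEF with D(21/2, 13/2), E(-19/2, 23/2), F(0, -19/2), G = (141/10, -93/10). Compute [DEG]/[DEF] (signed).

4/5

[DEF] = ½·((21/2)·(23/2−(-19/2)) + (-19/2)·(-19/2−(13/2)) + 0·(13/2−(23/2))) = ½·(441/2 + 152 + 0) = 745/4.
[DEG] = ½·((21/2)·(23/2−(-93/10)) + (-19/2)·(-93/10−(13/2)) + (141/10)·(13/2−(23/2))) = ½·(1092/5 + 1501/10 − 141/2) = 149, so the ratio is 149/(745/4) = 4/5.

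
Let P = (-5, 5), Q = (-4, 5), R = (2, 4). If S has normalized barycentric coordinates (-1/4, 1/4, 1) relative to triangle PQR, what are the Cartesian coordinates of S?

(9/4, 4)

S = (-1/4)·P + (1/4)·Q + 1·R.
x-coordinate: (-1/4)·(-5) + (1/4)·(-4) + 1·2 = 9/4.
y-coordinate: (-1/4)·5 + (1/4)·5 + 1·4 = 4.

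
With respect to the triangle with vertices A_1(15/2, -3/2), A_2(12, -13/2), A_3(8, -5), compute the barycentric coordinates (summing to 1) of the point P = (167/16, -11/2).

Signed area of the reference triangle: [A_1A_2A_3] = ½·((15/2)·(-13/2−(-5)) + 12·(-5−(-3/2)) + 8·(-3/2−(-13/2))) = ½·(-45/4 − 42 + 40) = -53/8.
[PA_2A_3] = ½·((167/16)·(-13/2−(-5)) + 12·(-5−(-11/2)) + 8·(-11/2−(-13/2))) = ½·(-501/32 + 6 + 8) = -53/64, so the A_1-coordinate is (-53/64)/(-53/8) = 1/8.
[A_1PA_3] = ½·((15/2)·(-11/2−(-5)) + (167/16)·(-5−(-3/2)) + 8·(-3/2−(-11/2))) = ½·(-15/4 − 1169/32 + 32) = -265/64, so the A_2-coordinate is 5/8.
[A_1A_2P] = ½·((15/2)·(-13/2−(-11/2)) + 12·(-11/2−(-3/2)) + (167/16)·(-3/2−(-13/2))) = ½·(-15/2 − 48 + 835/16) = -53/32, so the A_3-coordinate is 1/4.

(1/8, 5/8, 1/4)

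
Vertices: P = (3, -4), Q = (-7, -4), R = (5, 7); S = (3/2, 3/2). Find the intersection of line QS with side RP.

(13/3, 10/3)

Barycentric coordinates of S with respect to PQR: (1/4, 1/4, 1/2).
On side RP the Q-coordinate is zero; dropping S's Q-weight 1/4 and renormalizing the remaining 1/2 : 1/4 gives weights 2/3, 1/3 on R, P.
T = (2/3)·(5, 7) + (1/3)·(3, -4) = (13/3, 10/3).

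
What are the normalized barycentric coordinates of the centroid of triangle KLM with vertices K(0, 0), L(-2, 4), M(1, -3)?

(1/3, 1/3, 1/3)

The centroid is the average of the vertices, so each weight is 1/3.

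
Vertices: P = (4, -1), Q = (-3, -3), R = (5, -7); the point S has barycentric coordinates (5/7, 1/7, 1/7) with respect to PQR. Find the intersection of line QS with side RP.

(25/6, -2)

Line QS meets RP where the Q-coordinate vanishes; zeroing S's Q-weight and renormalizing leaves R, P-weights 1/7 : 5/7 → (1/6, 5/6).
So T = (1/6)·R + (5/6)·P = (25/6, -2).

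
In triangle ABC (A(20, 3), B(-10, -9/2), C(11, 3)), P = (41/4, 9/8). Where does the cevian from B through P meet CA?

(17, 3)

Barycentric coordinates of P with respect to ABC: (1/2, 1/4, 1/4).
On side CA the B-coordinate is zero; dropping P's B-weight 1/4 and renormalizing the remaining 1/4 : 1/2 gives weights 1/3, 2/3 on C, A.
Q = (1/3)·(11, 3) + (2/3)·(20, 3) = (17, 3).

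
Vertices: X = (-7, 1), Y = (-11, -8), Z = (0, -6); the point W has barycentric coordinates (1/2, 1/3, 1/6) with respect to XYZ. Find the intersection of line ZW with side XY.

(-43/5, -13/5)

Line ZW meets XY where the Z-coordinate vanishes; zeroing W's Z-weight and renormalizing leaves X, Y-weights 1/2 : 1/3 → (3/5, 2/5).
So V = (3/5)·X + (2/5)·Y = (-43/5, -13/5).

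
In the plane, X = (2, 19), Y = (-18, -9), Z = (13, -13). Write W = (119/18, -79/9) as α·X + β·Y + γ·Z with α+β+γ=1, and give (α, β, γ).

Signed area of the reference triangle: [XYZ] = ½·(2·(-9−(-13)) + (-18)·(-13−19) + 13·(19−(-9))) = ½·(8 + 576 + 364) = 474.
[WYZ] = ½·((119/18)·(-9−(-13)) + (-18)·(-13−(-79/9)) + 13·(-79/9−(-9))) = ½·(238/9 + 76 + 26/9) = 158/3, so the X-coordinate is (158/3)/474 = 1/9.
[XWZ] = ½·(2·(-79/9−(-13)) + (119/18)·(-13−19) + 13·(19−(-79/9))) = ½·(76/9 − 1904/9 + 3250/9) = 79, so the Y-coordinate is 1/6.
[XYW] = ½·(2·(-9−(-79/9)) + (-18)·(-79/9−19) + (119/18)·(19−(-9))) = ½·(-4/9 + 500 + 1666/9) = 1027/3, so the Z-coordinate is 13/18.

(1/9, 1/6, 13/18)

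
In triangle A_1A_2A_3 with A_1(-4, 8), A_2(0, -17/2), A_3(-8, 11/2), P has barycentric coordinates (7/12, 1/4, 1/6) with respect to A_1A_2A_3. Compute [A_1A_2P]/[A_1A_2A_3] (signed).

1/6

The signed ratio [A_1A_2P]/[A_1A_2A_3] equals the barycentric coordinate of P at vertex A_3, which is 1/6.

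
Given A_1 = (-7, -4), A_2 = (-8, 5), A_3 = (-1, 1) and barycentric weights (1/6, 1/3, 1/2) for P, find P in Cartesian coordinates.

P = (1/6)·A_1 + (1/3)·A_2 + (1/2)·A_3.
x-coordinate: (1/6)·(-7) + (1/3)·(-8) + (1/2)·(-1) = -13/3.
y-coordinate: (1/6)·(-4) + (1/3)·5 + (1/2)·1 = 3/2.

(-13/3, 3/2)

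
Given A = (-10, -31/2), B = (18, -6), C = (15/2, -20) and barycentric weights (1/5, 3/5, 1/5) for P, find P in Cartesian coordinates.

P = (1/5)·A + (3/5)·B + (1/5)·C.
x-coordinate: (1/5)·(-10) + (3/5)·18 + (1/5)·(15/2) = 103/10.
y-coordinate: (1/5)·(-31/2) + (3/5)·(-6) + (1/5)·(-20) = -107/10.

(103/10, -107/10)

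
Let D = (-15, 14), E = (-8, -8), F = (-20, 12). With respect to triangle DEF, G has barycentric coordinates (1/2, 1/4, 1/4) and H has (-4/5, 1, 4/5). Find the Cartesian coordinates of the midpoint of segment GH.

(-53/4, -4/5)

Barycentric coordinates of the midpoint are the average: (-3/20, 5/8, 21/40).
Converting: (-3/20)·D + (5/8)·E + (21/40)·F = (-53/4, -4/5).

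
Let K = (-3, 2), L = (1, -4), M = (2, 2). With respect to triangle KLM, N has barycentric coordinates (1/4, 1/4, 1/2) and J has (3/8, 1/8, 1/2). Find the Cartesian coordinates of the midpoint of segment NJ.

(1/4, 7/8)

Barycentric coordinates of the midpoint are the average: (5/16, 3/16, 1/2).
Converting: (5/16)·K + (3/16)·L + (1/2)·M = (1/4, 7/8).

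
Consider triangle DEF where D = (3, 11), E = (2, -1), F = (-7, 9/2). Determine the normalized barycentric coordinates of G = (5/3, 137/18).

Signed area of the reference triangle: [DEF] = ½·(3·(-1−(9/2)) + 2·(9/2−11) + (-7)·(11−(-1))) = ½·(-33/2 − 13 − 84) = -227/4.
[GEF] = ½·((5/3)·(-1−(9/2)) + 2·(9/2−(137/18)) + (-7)·(137/18−(-1))) = ½·(-55/6 − 56/9 − 1085/18) = -227/6, so the D-coordinate is (-227/6)/(-227/4) = 2/3.
[DGF] = ½·(3·(137/18−(9/2)) + (5/3)·(9/2−11) + (-7)·(11−(137/18))) = ½·(28/3 − 65/6 − 427/18) = -227/18, so the E-coordinate is 2/9.
[DEG] = ½·(3·(-1−(137/18)) + 2·(137/18−11) + (5/3)·(11−(-1))) = ½·(-155/6 − 61/9 + 20) = -227/36, so the F-coordinate is 1/9.

(2/3, 2/9, 1/9)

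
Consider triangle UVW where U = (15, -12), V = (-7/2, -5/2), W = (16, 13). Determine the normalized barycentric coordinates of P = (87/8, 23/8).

(1/4, 1/4, 1/2)

Signed area of the reference triangle: [UVW] = ½·(15·(-5/2−13) + (-7/2)·(13−(-12)) + 16·(-12−(-5/2))) = ½·(-465/2 − 175/2 − 152) = -236.
[PVW] = ½·((87/8)·(-5/2−13) + (-7/2)·(13−(23/8)) + 16·(23/8−(-5/2))) = ½·(-2697/16 − 567/16 + 86) = -59, so the U-coordinate is (-59)/(-236) = 1/4.
[UPW] = ½·(15·(23/8−13) + (87/8)·(13−(-12)) + 16·(-12−(23/8))) = ½·(-1215/8 + 2175/8 − 238) = -59, so the V-coordinate is 1/4.
[UVP] = ½·(15·(-5/2−(23/8)) + (-7/2)·(23/8−(-12)) + (87/8)·(-12−(-5/2))) = ½·(-645/8 − 833/16 − 1653/16) = -118, so the W-coordinate is 1/2.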